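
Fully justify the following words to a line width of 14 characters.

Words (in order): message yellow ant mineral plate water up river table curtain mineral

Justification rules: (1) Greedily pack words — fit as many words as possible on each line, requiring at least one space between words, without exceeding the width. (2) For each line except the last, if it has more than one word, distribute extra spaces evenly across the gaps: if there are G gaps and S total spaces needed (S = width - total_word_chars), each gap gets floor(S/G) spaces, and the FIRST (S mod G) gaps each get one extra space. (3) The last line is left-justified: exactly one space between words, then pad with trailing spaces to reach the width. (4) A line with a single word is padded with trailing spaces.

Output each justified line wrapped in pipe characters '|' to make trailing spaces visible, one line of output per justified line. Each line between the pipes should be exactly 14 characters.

Answer: |message yellow|
|ant    mineral|
|plate water up|
|river    table|
|curtain       |
|mineral       |

Derivation:
Line 1: ['message', 'yellow'] (min_width=14, slack=0)
Line 2: ['ant', 'mineral'] (min_width=11, slack=3)
Line 3: ['plate', 'water', 'up'] (min_width=14, slack=0)
Line 4: ['river', 'table'] (min_width=11, slack=3)
Line 5: ['curtain'] (min_width=7, slack=7)
Line 6: ['mineral'] (min_width=7, slack=7)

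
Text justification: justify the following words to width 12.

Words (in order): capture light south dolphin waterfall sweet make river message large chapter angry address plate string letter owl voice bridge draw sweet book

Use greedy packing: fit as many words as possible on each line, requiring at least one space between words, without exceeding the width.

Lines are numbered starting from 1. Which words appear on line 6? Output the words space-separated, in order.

Line 1: ['capture'] (min_width=7, slack=5)
Line 2: ['light', 'south'] (min_width=11, slack=1)
Line 3: ['dolphin'] (min_width=7, slack=5)
Line 4: ['waterfall'] (min_width=9, slack=3)
Line 5: ['sweet', 'make'] (min_width=10, slack=2)
Line 6: ['river'] (min_width=5, slack=7)
Line 7: ['message'] (min_width=7, slack=5)
Line 8: ['large'] (min_width=5, slack=7)
Line 9: ['chapter'] (min_width=7, slack=5)
Line 10: ['angry'] (min_width=5, slack=7)
Line 11: ['address'] (min_width=7, slack=5)
Line 12: ['plate', 'string'] (min_width=12, slack=0)
Line 13: ['letter', 'owl'] (min_width=10, slack=2)
Line 14: ['voice', 'bridge'] (min_width=12, slack=0)
Line 15: ['draw', 'sweet'] (min_width=10, slack=2)
Line 16: ['book'] (min_width=4, slack=8)

Answer: river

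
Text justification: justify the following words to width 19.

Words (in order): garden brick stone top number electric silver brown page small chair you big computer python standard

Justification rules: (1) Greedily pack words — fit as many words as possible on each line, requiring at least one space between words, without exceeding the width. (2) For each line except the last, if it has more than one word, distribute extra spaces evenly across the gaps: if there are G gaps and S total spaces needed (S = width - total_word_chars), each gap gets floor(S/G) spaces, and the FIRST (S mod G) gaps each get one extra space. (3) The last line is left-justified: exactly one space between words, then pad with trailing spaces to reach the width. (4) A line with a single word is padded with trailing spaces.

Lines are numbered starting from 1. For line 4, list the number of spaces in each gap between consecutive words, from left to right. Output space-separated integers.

Answer: 1 1 1

Derivation:
Line 1: ['garden', 'brick', 'stone'] (min_width=18, slack=1)
Line 2: ['top', 'number', 'electric'] (min_width=19, slack=0)
Line 3: ['silver', 'brown', 'page'] (min_width=17, slack=2)
Line 4: ['small', 'chair', 'you', 'big'] (min_width=19, slack=0)
Line 5: ['computer', 'python'] (min_width=15, slack=4)
Line 6: ['standard'] (min_width=8, slack=11)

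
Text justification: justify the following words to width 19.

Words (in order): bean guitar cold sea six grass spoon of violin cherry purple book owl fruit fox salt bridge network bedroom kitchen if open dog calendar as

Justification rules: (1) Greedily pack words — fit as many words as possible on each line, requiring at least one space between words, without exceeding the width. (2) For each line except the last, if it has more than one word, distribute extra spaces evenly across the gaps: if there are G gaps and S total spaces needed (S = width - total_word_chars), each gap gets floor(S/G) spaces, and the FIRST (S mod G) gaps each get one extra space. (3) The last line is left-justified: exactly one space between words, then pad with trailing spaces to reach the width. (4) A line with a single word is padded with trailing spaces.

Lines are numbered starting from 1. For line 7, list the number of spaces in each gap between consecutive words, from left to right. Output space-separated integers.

Line 1: ['bean', 'guitar', 'cold'] (min_width=16, slack=3)
Line 2: ['sea', 'six', 'grass', 'spoon'] (min_width=19, slack=0)
Line 3: ['of', 'violin', 'cherry'] (min_width=16, slack=3)
Line 4: ['purple', 'book', 'owl'] (min_width=15, slack=4)
Line 5: ['fruit', 'fox', 'salt'] (min_width=14, slack=5)
Line 6: ['bridge', 'network'] (min_width=14, slack=5)
Line 7: ['bedroom', 'kitchen', 'if'] (min_width=18, slack=1)
Line 8: ['open', 'dog', 'calendar'] (min_width=17, slack=2)
Line 9: ['as'] (min_width=2, slack=17)

Answer: 2 1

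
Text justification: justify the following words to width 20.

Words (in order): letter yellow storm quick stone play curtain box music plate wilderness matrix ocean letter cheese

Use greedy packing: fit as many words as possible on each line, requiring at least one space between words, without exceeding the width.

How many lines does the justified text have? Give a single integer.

Line 1: ['letter', 'yellow', 'storm'] (min_width=19, slack=1)
Line 2: ['quick', 'stone', 'play'] (min_width=16, slack=4)
Line 3: ['curtain', 'box', 'music'] (min_width=17, slack=3)
Line 4: ['plate', 'wilderness'] (min_width=16, slack=4)
Line 5: ['matrix', 'ocean', 'letter'] (min_width=19, slack=1)
Line 6: ['cheese'] (min_width=6, slack=14)
Total lines: 6

Answer: 6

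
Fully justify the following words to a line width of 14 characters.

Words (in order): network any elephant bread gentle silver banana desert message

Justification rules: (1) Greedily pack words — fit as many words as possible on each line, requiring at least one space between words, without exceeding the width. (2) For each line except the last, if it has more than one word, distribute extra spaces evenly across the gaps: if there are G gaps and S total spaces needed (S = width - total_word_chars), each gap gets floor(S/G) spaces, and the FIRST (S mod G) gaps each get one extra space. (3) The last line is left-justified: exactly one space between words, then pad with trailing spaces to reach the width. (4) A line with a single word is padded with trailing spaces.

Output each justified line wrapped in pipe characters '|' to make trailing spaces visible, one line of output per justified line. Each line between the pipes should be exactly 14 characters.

Line 1: ['network', 'any'] (min_width=11, slack=3)
Line 2: ['elephant', 'bread'] (min_width=14, slack=0)
Line 3: ['gentle', 'silver'] (min_width=13, slack=1)
Line 4: ['banana', 'desert'] (min_width=13, slack=1)
Line 5: ['message'] (min_width=7, slack=7)

Answer: |network    any|
|elephant bread|
|gentle  silver|
|banana  desert|
|message       |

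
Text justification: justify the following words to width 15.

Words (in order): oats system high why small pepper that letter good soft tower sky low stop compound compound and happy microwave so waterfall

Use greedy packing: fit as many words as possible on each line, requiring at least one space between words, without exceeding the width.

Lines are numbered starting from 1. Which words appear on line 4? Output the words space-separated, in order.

Answer: letter good

Derivation:
Line 1: ['oats', 'system'] (min_width=11, slack=4)
Line 2: ['high', 'why', 'small'] (min_width=14, slack=1)
Line 3: ['pepper', 'that'] (min_width=11, slack=4)
Line 4: ['letter', 'good'] (min_width=11, slack=4)
Line 5: ['soft', 'tower', 'sky'] (min_width=14, slack=1)
Line 6: ['low', 'stop'] (min_width=8, slack=7)
Line 7: ['compound'] (min_width=8, slack=7)
Line 8: ['compound', 'and'] (min_width=12, slack=3)
Line 9: ['happy', 'microwave'] (min_width=15, slack=0)
Line 10: ['so', 'waterfall'] (min_width=12, slack=3)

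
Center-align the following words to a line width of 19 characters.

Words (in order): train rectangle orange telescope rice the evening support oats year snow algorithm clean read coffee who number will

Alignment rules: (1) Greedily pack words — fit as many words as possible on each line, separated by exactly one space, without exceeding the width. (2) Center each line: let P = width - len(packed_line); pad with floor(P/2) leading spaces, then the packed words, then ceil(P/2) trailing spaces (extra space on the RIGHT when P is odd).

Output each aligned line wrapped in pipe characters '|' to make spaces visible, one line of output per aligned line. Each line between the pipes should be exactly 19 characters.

Answer: |  train rectangle  |
| orange telescope  |
| rice the evening  |
| support oats year |
|  snow algorithm   |
| clean read coffee |
|  who number will  |

Derivation:
Line 1: ['train', 'rectangle'] (min_width=15, slack=4)
Line 2: ['orange', 'telescope'] (min_width=16, slack=3)
Line 3: ['rice', 'the', 'evening'] (min_width=16, slack=3)
Line 4: ['support', 'oats', 'year'] (min_width=17, slack=2)
Line 5: ['snow', 'algorithm'] (min_width=14, slack=5)
Line 6: ['clean', 'read', 'coffee'] (min_width=17, slack=2)
Line 7: ['who', 'number', 'will'] (min_width=15, slack=4)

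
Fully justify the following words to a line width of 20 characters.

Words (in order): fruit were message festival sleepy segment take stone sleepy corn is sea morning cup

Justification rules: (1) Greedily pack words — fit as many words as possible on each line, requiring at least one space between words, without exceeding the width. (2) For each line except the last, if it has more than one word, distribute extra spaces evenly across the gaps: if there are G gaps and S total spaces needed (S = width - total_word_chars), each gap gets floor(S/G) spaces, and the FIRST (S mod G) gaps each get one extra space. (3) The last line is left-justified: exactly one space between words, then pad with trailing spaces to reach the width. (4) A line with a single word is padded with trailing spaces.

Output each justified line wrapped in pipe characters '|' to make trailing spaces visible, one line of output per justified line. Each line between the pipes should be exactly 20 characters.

Line 1: ['fruit', 'were', 'message'] (min_width=18, slack=2)
Line 2: ['festival', 'sleepy'] (min_width=15, slack=5)
Line 3: ['segment', 'take', 'stone'] (min_width=18, slack=2)
Line 4: ['sleepy', 'corn', 'is', 'sea'] (min_width=18, slack=2)
Line 5: ['morning', 'cup'] (min_width=11, slack=9)

Answer: |fruit  were  message|
|festival      sleepy|
|segment  take  stone|
|sleepy  corn  is sea|
|morning cup         |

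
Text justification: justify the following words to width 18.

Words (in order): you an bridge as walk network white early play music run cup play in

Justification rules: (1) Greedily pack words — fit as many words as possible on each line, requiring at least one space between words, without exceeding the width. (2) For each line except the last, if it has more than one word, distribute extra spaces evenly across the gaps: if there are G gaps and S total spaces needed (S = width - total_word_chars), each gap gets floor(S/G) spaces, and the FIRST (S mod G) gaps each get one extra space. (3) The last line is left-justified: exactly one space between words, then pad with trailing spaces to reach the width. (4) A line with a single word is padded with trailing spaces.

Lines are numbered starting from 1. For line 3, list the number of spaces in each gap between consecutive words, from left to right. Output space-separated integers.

Answer: 2 2

Derivation:
Line 1: ['you', 'an', 'bridge', 'as'] (min_width=16, slack=2)
Line 2: ['walk', 'network', 'white'] (min_width=18, slack=0)
Line 3: ['early', 'play', 'music'] (min_width=16, slack=2)
Line 4: ['run', 'cup', 'play', 'in'] (min_width=15, slack=3)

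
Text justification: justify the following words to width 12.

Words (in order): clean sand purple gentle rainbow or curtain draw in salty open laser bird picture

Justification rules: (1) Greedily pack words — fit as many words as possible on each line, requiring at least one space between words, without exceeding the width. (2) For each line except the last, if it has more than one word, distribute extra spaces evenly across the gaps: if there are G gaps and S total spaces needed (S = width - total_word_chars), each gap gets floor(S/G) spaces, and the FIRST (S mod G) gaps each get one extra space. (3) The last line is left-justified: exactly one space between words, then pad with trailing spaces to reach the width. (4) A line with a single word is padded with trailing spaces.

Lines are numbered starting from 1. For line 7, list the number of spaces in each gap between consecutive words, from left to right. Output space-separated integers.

Answer: 3

Derivation:
Line 1: ['clean', 'sand'] (min_width=10, slack=2)
Line 2: ['purple'] (min_width=6, slack=6)
Line 3: ['gentle'] (min_width=6, slack=6)
Line 4: ['rainbow', 'or'] (min_width=10, slack=2)
Line 5: ['curtain', 'draw'] (min_width=12, slack=0)
Line 6: ['in', 'salty'] (min_width=8, slack=4)
Line 7: ['open', 'laser'] (min_width=10, slack=2)
Line 8: ['bird', 'picture'] (min_width=12, slack=0)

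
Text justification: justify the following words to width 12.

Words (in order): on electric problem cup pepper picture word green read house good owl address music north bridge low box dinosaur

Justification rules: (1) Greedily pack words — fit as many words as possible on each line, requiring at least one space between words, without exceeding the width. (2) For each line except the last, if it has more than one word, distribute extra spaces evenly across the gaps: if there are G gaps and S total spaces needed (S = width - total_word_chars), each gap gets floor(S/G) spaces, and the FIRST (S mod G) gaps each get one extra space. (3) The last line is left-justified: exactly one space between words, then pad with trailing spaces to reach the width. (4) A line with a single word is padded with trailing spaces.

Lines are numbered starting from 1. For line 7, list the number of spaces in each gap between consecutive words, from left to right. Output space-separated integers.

Answer: 2

Derivation:
Line 1: ['on', 'electric'] (min_width=11, slack=1)
Line 2: ['problem', 'cup'] (min_width=11, slack=1)
Line 3: ['pepper'] (min_width=6, slack=6)
Line 4: ['picture', 'word'] (min_width=12, slack=0)
Line 5: ['green', 'read'] (min_width=10, slack=2)
Line 6: ['house', 'good'] (min_width=10, slack=2)
Line 7: ['owl', 'address'] (min_width=11, slack=1)
Line 8: ['music', 'north'] (min_width=11, slack=1)
Line 9: ['bridge', 'low'] (min_width=10, slack=2)
Line 10: ['box', 'dinosaur'] (min_width=12, slack=0)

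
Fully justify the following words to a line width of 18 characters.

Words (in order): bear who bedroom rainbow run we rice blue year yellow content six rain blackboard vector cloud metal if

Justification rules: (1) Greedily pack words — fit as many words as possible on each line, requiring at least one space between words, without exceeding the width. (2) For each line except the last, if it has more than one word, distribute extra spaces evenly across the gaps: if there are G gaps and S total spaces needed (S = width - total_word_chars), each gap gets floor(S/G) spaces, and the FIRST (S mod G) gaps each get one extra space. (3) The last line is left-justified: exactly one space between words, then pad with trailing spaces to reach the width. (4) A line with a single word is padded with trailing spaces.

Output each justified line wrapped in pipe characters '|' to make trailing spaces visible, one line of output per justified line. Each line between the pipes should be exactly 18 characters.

Answer: |bear  who  bedroom|
|rainbow   run   we|
|rice   blue   year|
|yellow content six|
|rain    blackboard|
|vector cloud metal|
|if                |

Derivation:
Line 1: ['bear', 'who', 'bedroom'] (min_width=16, slack=2)
Line 2: ['rainbow', 'run', 'we'] (min_width=14, slack=4)
Line 3: ['rice', 'blue', 'year'] (min_width=14, slack=4)
Line 4: ['yellow', 'content', 'six'] (min_width=18, slack=0)
Line 5: ['rain', 'blackboard'] (min_width=15, slack=3)
Line 6: ['vector', 'cloud', 'metal'] (min_width=18, slack=0)
Line 7: ['if'] (min_width=2, slack=16)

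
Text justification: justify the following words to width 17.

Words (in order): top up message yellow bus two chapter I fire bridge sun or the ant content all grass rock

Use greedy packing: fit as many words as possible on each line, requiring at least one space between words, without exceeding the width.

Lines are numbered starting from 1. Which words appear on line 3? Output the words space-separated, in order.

Line 1: ['top', 'up', 'message'] (min_width=14, slack=3)
Line 2: ['yellow', 'bus', 'two'] (min_width=14, slack=3)
Line 3: ['chapter', 'I', 'fire'] (min_width=14, slack=3)
Line 4: ['bridge', 'sun', 'or', 'the'] (min_width=17, slack=0)
Line 5: ['ant', 'content', 'all'] (min_width=15, slack=2)
Line 6: ['grass', 'rock'] (min_width=10, slack=7)

Answer: chapter I fire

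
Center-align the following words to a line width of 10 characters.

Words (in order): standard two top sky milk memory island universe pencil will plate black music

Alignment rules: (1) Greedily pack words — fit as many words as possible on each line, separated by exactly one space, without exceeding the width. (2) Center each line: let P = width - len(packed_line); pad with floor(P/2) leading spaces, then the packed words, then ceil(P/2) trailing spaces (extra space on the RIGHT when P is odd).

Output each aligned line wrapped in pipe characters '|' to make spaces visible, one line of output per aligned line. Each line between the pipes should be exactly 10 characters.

Line 1: ['standard'] (min_width=8, slack=2)
Line 2: ['two', 'top'] (min_width=7, slack=3)
Line 3: ['sky', 'milk'] (min_width=8, slack=2)
Line 4: ['memory'] (min_width=6, slack=4)
Line 5: ['island'] (min_width=6, slack=4)
Line 6: ['universe'] (min_width=8, slack=2)
Line 7: ['pencil'] (min_width=6, slack=4)
Line 8: ['will', 'plate'] (min_width=10, slack=0)
Line 9: ['black'] (min_width=5, slack=5)
Line 10: ['music'] (min_width=5, slack=5)

Answer: | standard |
| two top  |
| sky milk |
|  memory  |
|  island  |
| universe |
|  pencil  |
|will plate|
|  black   |
|  music   |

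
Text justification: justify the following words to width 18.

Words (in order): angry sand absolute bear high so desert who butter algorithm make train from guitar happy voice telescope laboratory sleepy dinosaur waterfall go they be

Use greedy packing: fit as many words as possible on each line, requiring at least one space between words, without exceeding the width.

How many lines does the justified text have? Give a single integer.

Line 1: ['angry', 'sand'] (min_width=10, slack=8)
Line 2: ['absolute', 'bear', 'high'] (min_width=18, slack=0)
Line 3: ['so', 'desert', 'who'] (min_width=13, slack=5)
Line 4: ['butter', 'algorithm'] (min_width=16, slack=2)
Line 5: ['make', 'train', 'from'] (min_width=15, slack=3)
Line 6: ['guitar', 'happy', 'voice'] (min_width=18, slack=0)
Line 7: ['telescope'] (min_width=9, slack=9)
Line 8: ['laboratory', 'sleepy'] (min_width=17, slack=1)
Line 9: ['dinosaur', 'waterfall'] (min_width=18, slack=0)
Line 10: ['go', 'they', 'be'] (min_width=10, slack=8)
Total lines: 10

Answer: 10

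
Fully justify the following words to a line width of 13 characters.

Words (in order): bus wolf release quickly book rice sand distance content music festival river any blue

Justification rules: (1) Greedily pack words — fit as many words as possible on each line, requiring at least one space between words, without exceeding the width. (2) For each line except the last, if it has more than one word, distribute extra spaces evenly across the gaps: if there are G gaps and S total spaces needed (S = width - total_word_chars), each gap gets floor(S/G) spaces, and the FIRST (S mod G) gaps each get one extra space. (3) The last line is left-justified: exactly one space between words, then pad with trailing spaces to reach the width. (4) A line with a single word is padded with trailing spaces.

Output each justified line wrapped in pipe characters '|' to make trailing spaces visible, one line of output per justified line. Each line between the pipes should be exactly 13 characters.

Line 1: ['bus', 'wolf'] (min_width=8, slack=5)
Line 2: ['release'] (min_width=7, slack=6)
Line 3: ['quickly', 'book'] (min_width=12, slack=1)
Line 4: ['rice', 'sand'] (min_width=9, slack=4)
Line 5: ['distance'] (min_width=8, slack=5)
Line 6: ['content', 'music'] (min_width=13, slack=0)
Line 7: ['festival'] (min_width=8, slack=5)
Line 8: ['river', 'any'] (min_width=9, slack=4)
Line 9: ['blue'] (min_width=4, slack=9)

Answer: |bus      wolf|
|release      |
|quickly  book|
|rice     sand|
|distance     |
|content music|
|festival     |
|river     any|
|blue         |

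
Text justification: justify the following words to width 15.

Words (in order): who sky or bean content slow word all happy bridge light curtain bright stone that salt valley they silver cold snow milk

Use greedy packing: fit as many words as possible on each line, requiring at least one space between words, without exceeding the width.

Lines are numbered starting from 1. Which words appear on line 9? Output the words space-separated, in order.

Line 1: ['who', 'sky', 'or', 'bean'] (min_width=15, slack=0)
Line 2: ['content', 'slow'] (min_width=12, slack=3)
Line 3: ['word', 'all', 'happy'] (min_width=14, slack=1)
Line 4: ['bridge', 'light'] (min_width=12, slack=3)
Line 5: ['curtain', 'bright'] (min_width=14, slack=1)
Line 6: ['stone', 'that', 'salt'] (min_width=15, slack=0)
Line 7: ['valley', 'they'] (min_width=11, slack=4)
Line 8: ['silver', 'cold'] (min_width=11, slack=4)
Line 9: ['snow', 'milk'] (min_width=9, slack=6)

Answer: snow milk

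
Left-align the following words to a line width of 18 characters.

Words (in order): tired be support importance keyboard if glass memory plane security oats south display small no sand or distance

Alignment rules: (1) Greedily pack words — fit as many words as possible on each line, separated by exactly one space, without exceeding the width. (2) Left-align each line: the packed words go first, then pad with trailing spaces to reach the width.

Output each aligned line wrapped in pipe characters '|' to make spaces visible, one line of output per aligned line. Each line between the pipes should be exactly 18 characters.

Line 1: ['tired', 'be', 'support'] (min_width=16, slack=2)
Line 2: ['importance'] (min_width=10, slack=8)
Line 3: ['keyboard', 'if', 'glass'] (min_width=17, slack=1)
Line 4: ['memory', 'plane'] (min_width=12, slack=6)
Line 5: ['security', 'oats'] (min_width=13, slack=5)
Line 6: ['south', 'display'] (min_width=13, slack=5)
Line 7: ['small', 'no', 'sand', 'or'] (min_width=16, slack=2)
Line 8: ['distance'] (min_width=8, slack=10)

Answer: |tired be support  |
|importance        |
|keyboard if glass |
|memory plane      |
|security oats     |
|south display     |
|small no sand or  |
|distance          |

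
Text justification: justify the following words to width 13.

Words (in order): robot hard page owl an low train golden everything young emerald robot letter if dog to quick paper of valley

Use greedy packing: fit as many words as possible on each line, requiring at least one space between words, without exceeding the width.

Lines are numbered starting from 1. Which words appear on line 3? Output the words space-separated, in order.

Answer: low train

Derivation:
Line 1: ['robot', 'hard'] (min_width=10, slack=3)
Line 2: ['page', 'owl', 'an'] (min_width=11, slack=2)
Line 3: ['low', 'train'] (min_width=9, slack=4)
Line 4: ['golden'] (min_width=6, slack=7)
Line 5: ['everything'] (min_width=10, slack=3)
Line 6: ['young', 'emerald'] (min_width=13, slack=0)
Line 7: ['robot', 'letter'] (min_width=12, slack=1)
Line 8: ['if', 'dog', 'to'] (min_width=9, slack=4)
Line 9: ['quick', 'paper'] (min_width=11, slack=2)
Line 10: ['of', 'valley'] (min_width=9, slack=4)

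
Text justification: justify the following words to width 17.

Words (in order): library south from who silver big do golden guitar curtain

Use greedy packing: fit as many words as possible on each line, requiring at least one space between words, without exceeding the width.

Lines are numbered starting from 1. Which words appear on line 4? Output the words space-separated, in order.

Answer: guitar curtain

Derivation:
Line 1: ['library', 'south'] (min_width=13, slack=4)
Line 2: ['from', 'who', 'silver'] (min_width=15, slack=2)
Line 3: ['big', 'do', 'golden'] (min_width=13, slack=4)
Line 4: ['guitar', 'curtain'] (min_width=14, slack=3)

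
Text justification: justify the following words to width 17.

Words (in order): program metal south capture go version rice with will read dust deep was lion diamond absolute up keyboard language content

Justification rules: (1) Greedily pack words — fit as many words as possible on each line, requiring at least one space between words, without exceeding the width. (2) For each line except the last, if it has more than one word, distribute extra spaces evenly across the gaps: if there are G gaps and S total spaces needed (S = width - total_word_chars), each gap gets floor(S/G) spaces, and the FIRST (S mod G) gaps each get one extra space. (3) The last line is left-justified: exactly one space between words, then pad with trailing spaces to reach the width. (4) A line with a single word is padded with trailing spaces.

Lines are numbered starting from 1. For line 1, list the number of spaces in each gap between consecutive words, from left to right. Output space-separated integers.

Line 1: ['program', 'metal'] (min_width=13, slack=4)
Line 2: ['south', 'capture', 'go'] (min_width=16, slack=1)
Line 3: ['version', 'rice', 'with'] (min_width=17, slack=0)
Line 4: ['will', 'read', 'dust'] (min_width=14, slack=3)
Line 5: ['deep', 'was', 'lion'] (min_width=13, slack=4)
Line 6: ['diamond', 'absolute'] (min_width=16, slack=1)
Line 7: ['up', 'keyboard'] (min_width=11, slack=6)
Line 8: ['language', 'content'] (min_width=16, slack=1)

Answer: 5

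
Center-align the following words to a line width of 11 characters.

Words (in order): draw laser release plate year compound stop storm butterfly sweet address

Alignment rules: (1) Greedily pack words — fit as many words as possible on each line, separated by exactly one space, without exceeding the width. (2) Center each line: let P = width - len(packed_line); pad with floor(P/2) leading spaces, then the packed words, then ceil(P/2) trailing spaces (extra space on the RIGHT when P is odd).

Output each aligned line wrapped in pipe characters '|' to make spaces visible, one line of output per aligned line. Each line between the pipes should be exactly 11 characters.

Answer: |draw laser |
|  release  |
|plate year |
| compound  |
|stop storm |
| butterfly |
|   sweet   |
|  address  |

Derivation:
Line 1: ['draw', 'laser'] (min_width=10, slack=1)
Line 2: ['release'] (min_width=7, slack=4)
Line 3: ['plate', 'year'] (min_width=10, slack=1)
Line 4: ['compound'] (min_width=8, slack=3)
Line 5: ['stop', 'storm'] (min_width=10, slack=1)
Line 6: ['butterfly'] (min_width=9, slack=2)
Line 7: ['sweet'] (min_width=5, slack=6)
Line 8: ['address'] (min_width=7, slack=4)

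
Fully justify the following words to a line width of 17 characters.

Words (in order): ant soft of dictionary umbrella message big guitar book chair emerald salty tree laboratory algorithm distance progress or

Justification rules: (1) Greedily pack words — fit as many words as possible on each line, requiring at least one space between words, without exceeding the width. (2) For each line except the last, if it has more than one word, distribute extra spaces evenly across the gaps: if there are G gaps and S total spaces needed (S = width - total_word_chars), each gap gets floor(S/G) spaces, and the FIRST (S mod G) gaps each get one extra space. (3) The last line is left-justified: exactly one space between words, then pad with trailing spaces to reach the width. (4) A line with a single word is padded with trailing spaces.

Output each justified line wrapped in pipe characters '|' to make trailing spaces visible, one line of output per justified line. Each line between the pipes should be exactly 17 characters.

Line 1: ['ant', 'soft', 'of'] (min_width=11, slack=6)
Line 2: ['dictionary'] (min_width=10, slack=7)
Line 3: ['umbrella', 'message'] (min_width=16, slack=1)
Line 4: ['big', 'guitar', 'book'] (min_width=15, slack=2)
Line 5: ['chair', 'emerald'] (min_width=13, slack=4)
Line 6: ['salty', 'tree'] (min_width=10, slack=7)
Line 7: ['laboratory'] (min_width=10, slack=7)
Line 8: ['algorithm'] (min_width=9, slack=8)
Line 9: ['distance', 'progress'] (min_width=17, slack=0)
Line 10: ['or'] (min_width=2, slack=15)

Answer: |ant    soft    of|
|dictionary       |
|umbrella  message|
|big  guitar  book|
|chair     emerald|
|salty        tree|
|laboratory       |
|algorithm        |
|distance progress|
|or               |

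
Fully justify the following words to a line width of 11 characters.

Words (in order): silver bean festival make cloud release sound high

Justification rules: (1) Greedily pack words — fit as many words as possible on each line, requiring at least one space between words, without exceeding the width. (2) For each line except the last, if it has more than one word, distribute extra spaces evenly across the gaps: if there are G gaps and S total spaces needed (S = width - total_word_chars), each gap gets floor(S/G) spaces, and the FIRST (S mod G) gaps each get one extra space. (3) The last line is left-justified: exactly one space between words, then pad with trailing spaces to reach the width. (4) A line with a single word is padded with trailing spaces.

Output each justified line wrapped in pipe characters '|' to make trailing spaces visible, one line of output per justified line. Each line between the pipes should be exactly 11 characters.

Answer: |silver bean|
|festival   |
|make  cloud|
|release    |
|sound high |

Derivation:
Line 1: ['silver', 'bean'] (min_width=11, slack=0)
Line 2: ['festival'] (min_width=8, slack=3)
Line 3: ['make', 'cloud'] (min_width=10, slack=1)
Line 4: ['release'] (min_width=7, slack=4)
Line 5: ['sound', 'high'] (min_width=10, slack=1)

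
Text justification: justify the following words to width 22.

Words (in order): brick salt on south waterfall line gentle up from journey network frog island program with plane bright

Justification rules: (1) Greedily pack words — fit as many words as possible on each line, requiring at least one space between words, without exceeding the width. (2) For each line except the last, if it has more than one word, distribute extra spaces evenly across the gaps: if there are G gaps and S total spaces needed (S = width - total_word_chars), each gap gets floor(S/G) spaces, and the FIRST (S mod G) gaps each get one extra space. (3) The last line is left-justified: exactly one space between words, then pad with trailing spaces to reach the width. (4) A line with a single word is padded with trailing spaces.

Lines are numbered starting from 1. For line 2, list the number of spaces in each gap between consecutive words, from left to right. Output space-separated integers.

Answer: 2 1

Derivation:
Line 1: ['brick', 'salt', 'on', 'south'] (min_width=19, slack=3)
Line 2: ['waterfall', 'line', 'gentle'] (min_width=21, slack=1)
Line 3: ['up', 'from', 'journey'] (min_width=15, slack=7)
Line 4: ['network', 'frog', 'island'] (min_width=19, slack=3)
Line 5: ['program', 'with', 'plane'] (min_width=18, slack=4)
Line 6: ['bright'] (min_width=6, slack=16)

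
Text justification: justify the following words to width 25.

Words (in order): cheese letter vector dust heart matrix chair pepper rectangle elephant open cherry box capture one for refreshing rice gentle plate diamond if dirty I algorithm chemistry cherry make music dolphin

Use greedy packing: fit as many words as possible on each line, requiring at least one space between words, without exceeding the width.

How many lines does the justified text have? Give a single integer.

Answer: 9

Derivation:
Line 1: ['cheese', 'letter', 'vector', 'dust'] (min_width=25, slack=0)
Line 2: ['heart', 'matrix', 'chair', 'pepper'] (min_width=25, slack=0)
Line 3: ['rectangle', 'elephant', 'open'] (min_width=23, slack=2)
Line 4: ['cherry', 'box', 'capture', 'one'] (min_width=22, slack=3)
Line 5: ['for', 'refreshing', 'rice'] (min_width=19, slack=6)
Line 6: ['gentle', 'plate', 'diamond', 'if'] (min_width=23, slack=2)
Line 7: ['dirty', 'I', 'algorithm'] (min_width=17, slack=8)
Line 8: ['chemistry', 'cherry', 'make'] (min_width=21, slack=4)
Line 9: ['music', 'dolphin'] (min_width=13, slack=12)
Total lines: 9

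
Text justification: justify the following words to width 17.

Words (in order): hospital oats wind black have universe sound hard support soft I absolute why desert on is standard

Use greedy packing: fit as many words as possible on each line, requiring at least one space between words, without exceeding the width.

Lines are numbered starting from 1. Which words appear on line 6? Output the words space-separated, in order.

Answer: desert on is

Derivation:
Line 1: ['hospital', 'oats'] (min_width=13, slack=4)
Line 2: ['wind', 'black', 'have'] (min_width=15, slack=2)
Line 3: ['universe', 'sound'] (min_width=14, slack=3)
Line 4: ['hard', 'support', 'soft'] (min_width=17, slack=0)
Line 5: ['I', 'absolute', 'why'] (min_width=14, slack=3)
Line 6: ['desert', 'on', 'is'] (min_width=12, slack=5)
Line 7: ['standard'] (min_width=8, slack=9)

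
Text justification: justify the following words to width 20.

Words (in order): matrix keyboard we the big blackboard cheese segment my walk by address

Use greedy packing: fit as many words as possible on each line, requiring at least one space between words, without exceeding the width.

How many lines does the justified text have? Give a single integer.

Line 1: ['matrix', 'keyboard', 'we'] (min_width=18, slack=2)
Line 2: ['the', 'big', 'blackboard'] (min_width=18, slack=2)
Line 3: ['cheese', 'segment', 'my'] (min_width=17, slack=3)
Line 4: ['walk', 'by', 'address'] (min_width=15, slack=5)
Total lines: 4

Answer: 4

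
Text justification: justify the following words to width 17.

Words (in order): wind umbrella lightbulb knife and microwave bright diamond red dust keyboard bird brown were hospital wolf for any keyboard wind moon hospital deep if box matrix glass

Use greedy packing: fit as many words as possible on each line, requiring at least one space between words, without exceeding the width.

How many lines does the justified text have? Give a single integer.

Line 1: ['wind', 'umbrella'] (min_width=13, slack=4)
Line 2: ['lightbulb', 'knife'] (min_width=15, slack=2)
Line 3: ['and', 'microwave'] (min_width=13, slack=4)
Line 4: ['bright', 'diamond'] (min_width=14, slack=3)
Line 5: ['red', 'dust', 'keyboard'] (min_width=17, slack=0)
Line 6: ['bird', 'brown', 'were'] (min_width=15, slack=2)
Line 7: ['hospital', 'wolf', 'for'] (min_width=17, slack=0)
Line 8: ['any', 'keyboard', 'wind'] (min_width=17, slack=0)
Line 9: ['moon', 'hospital'] (min_width=13, slack=4)
Line 10: ['deep', 'if', 'box'] (min_width=11, slack=6)
Line 11: ['matrix', 'glass'] (min_width=12, slack=5)
Total lines: 11

Answer: 11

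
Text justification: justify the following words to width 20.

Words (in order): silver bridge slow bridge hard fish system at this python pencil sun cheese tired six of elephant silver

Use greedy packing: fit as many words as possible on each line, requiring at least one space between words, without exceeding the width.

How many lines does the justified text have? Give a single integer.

Answer: 6

Derivation:
Line 1: ['silver', 'bridge', 'slow'] (min_width=18, slack=2)
Line 2: ['bridge', 'hard', 'fish'] (min_width=16, slack=4)
Line 3: ['system', 'at', 'this'] (min_width=14, slack=6)
Line 4: ['python', 'pencil', 'sun'] (min_width=17, slack=3)
Line 5: ['cheese', 'tired', 'six', 'of'] (min_width=19, slack=1)
Line 6: ['elephant', 'silver'] (min_width=15, slack=5)
Total lines: 6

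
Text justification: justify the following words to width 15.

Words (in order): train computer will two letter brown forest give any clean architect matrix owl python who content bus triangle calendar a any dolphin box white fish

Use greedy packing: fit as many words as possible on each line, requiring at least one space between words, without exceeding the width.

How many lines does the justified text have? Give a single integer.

Answer: 12

Derivation:
Line 1: ['train', 'computer'] (min_width=14, slack=1)
Line 2: ['will', 'two', 'letter'] (min_width=15, slack=0)
Line 3: ['brown', 'forest'] (min_width=12, slack=3)
Line 4: ['give', 'any', 'clean'] (min_width=14, slack=1)
Line 5: ['architect'] (min_width=9, slack=6)
Line 6: ['matrix', 'owl'] (min_width=10, slack=5)
Line 7: ['python', 'who'] (min_width=10, slack=5)
Line 8: ['content', 'bus'] (min_width=11, slack=4)
Line 9: ['triangle'] (min_width=8, slack=7)
Line 10: ['calendar', 'a', 'any'] (min_width=14, slack=1)
Line 11: ['dolphin', 'box'] (min_width=11, slack=4)
Line 12: ['white', 'fish'] (min_width=10, slack=5)
Total lines: 12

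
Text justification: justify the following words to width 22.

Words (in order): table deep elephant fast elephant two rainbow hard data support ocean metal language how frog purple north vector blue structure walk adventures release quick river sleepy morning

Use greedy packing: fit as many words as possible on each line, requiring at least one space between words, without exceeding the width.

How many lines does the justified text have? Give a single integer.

Answer: 10

Derivation:
Line 1: ['table', 'deep', 'elephant'] (min_width=19, slack=3)
Line 2: ['fast', 'elephant', 'two'] (min_width=17, slack=5)
Line 3: ['rainbow', 'hard', 'data'] (min_width=17, slack=5)
Line 4: ['support', 'ocean', 'metal'] (min_width=19, slack=3)
Line 5: ['language', 'how', 'frog'] (min_width=17, slack=5)
Line 6: ['purple', 'north', 'vector'] (min_width=19, slack=3)
Line 7: ['blue', 'structure', 'walk'] (min_width=19, slack=3)
Line 8: ['adventures', 'release'] (min_width=18, slack=4)
Line 9: ['quick', 'river', 'sleepy'] (min_width=18, slack=4)
Line 10: ['morning'] (min_width=7, slack=15)
Total lines: 10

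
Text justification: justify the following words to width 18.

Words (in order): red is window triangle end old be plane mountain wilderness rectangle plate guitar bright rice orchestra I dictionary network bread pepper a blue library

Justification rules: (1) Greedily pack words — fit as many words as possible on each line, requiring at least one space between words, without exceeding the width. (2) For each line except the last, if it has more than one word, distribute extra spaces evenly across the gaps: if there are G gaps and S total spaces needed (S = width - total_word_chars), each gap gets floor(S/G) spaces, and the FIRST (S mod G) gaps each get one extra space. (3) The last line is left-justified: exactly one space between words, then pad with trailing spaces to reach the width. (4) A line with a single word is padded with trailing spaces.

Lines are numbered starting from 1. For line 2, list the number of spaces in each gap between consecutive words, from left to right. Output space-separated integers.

Answer: 2 2

Derivation:
Line 1: ['red', 'is', 'window'] (min_width=13, slack=5)
Line 2: ['triangle', 'end', 'old'] (min_width=16, slack=2)
Line 3: ['be', 'plane', 'mountain'] (min_width=17, slack=1)
Line 4: ['wilderness'] (min_width=10, slack=8)
Line 5: ['rectangle', 'plate'] (min_width=15, slack=3)
Line 6: ['guitar', 'bright', 'rice'] (min_width=18, slack=0)
Line 7: ['orchestra', 'I'] (min_width=11, slack=7)
Line 8: ['dictionary', 'network'] (min_width=18, slack=0)
Line 9: ['bread', 'pepper', 'a'] (min_width=14, slack=4)
Line 10: ['blue', 'library'] (min_width=12, slack=6)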